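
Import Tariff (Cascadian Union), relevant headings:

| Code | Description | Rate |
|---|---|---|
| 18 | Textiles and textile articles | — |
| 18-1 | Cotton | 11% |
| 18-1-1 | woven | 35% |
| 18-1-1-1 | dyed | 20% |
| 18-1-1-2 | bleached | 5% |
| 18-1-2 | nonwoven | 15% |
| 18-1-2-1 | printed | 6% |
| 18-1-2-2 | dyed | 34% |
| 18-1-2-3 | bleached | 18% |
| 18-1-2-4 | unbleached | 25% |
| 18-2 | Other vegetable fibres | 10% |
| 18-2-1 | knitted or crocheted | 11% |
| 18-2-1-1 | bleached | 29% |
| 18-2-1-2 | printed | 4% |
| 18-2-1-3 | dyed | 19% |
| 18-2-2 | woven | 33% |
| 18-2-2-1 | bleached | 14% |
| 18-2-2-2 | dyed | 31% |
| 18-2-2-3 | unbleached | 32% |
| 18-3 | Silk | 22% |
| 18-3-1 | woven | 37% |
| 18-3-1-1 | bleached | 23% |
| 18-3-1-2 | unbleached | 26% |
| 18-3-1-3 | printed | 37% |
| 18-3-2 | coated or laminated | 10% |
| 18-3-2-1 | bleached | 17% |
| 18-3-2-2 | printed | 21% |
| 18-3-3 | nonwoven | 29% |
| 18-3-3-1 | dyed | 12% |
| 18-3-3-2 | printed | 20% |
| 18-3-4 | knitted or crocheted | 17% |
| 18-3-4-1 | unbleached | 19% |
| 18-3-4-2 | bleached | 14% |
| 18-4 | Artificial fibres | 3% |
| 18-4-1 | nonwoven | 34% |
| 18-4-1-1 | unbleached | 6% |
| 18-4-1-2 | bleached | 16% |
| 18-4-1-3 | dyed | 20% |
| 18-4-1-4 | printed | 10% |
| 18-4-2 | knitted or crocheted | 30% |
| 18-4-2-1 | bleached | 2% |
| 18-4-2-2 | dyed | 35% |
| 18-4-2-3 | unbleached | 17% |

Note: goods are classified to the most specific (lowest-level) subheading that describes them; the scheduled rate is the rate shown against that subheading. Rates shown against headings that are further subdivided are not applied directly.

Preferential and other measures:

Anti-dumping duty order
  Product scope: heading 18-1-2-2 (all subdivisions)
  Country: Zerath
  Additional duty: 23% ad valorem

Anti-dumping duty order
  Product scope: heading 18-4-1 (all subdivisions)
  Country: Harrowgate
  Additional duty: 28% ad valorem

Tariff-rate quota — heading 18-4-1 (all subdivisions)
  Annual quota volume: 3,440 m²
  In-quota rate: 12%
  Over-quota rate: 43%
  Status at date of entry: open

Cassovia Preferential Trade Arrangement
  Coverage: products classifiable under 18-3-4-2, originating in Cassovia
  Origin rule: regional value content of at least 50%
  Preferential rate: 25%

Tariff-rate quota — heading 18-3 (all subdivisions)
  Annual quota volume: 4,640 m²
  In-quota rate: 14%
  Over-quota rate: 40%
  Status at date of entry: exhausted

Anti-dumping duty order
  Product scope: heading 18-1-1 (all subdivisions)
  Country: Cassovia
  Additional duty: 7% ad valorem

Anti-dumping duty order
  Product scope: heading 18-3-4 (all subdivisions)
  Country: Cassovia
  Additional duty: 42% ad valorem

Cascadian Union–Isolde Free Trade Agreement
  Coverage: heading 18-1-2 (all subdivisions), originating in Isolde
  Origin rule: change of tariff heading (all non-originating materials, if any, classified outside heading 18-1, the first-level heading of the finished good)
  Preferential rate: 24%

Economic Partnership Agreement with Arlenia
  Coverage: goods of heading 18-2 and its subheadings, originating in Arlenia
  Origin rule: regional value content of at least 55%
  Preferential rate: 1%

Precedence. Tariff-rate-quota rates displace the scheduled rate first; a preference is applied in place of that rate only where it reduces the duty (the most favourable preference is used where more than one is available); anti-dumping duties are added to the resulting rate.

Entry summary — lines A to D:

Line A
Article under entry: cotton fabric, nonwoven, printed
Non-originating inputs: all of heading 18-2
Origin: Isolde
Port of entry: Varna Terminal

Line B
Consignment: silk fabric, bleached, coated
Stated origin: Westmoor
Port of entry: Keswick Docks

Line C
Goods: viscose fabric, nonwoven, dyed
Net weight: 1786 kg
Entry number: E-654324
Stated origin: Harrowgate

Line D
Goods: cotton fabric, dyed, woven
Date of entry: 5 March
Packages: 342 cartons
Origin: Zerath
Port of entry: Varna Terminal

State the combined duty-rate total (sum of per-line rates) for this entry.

Line A: cotton → 18-1; nonwoven → 18-1-2; printed → 18-1-2-1. Scheduled 6%. Isolde agreement on 18-1-2: CTH met → 24% available; preference 24% not lower than 6% → no reduction. → 6%.
Line B: silk → 18-3; coated → 18-3-2; bleached → 18-3-2-1. Scheduled 17%. quota on 18-3 exhausted → over-quota 40%. → 40%.
Line C: viscose → 18-4; nonwoven → 18-4-1; dyed → 18-4-1-3. Scheduled 20%. quota on 18-4-1 open → in-quota 12%; anti-dumping (Harrowgate, 18-4-1): +28%; total 12% + 28% = 40%. → 40%.
Line D: cotton → 18-1; woven → 18-1-1; dyed → 18-1-1-1. Scheduled 20%. No special measure applies. → 20%.
Sum: 6% + 40% + 40% + 20% = 106%.

106%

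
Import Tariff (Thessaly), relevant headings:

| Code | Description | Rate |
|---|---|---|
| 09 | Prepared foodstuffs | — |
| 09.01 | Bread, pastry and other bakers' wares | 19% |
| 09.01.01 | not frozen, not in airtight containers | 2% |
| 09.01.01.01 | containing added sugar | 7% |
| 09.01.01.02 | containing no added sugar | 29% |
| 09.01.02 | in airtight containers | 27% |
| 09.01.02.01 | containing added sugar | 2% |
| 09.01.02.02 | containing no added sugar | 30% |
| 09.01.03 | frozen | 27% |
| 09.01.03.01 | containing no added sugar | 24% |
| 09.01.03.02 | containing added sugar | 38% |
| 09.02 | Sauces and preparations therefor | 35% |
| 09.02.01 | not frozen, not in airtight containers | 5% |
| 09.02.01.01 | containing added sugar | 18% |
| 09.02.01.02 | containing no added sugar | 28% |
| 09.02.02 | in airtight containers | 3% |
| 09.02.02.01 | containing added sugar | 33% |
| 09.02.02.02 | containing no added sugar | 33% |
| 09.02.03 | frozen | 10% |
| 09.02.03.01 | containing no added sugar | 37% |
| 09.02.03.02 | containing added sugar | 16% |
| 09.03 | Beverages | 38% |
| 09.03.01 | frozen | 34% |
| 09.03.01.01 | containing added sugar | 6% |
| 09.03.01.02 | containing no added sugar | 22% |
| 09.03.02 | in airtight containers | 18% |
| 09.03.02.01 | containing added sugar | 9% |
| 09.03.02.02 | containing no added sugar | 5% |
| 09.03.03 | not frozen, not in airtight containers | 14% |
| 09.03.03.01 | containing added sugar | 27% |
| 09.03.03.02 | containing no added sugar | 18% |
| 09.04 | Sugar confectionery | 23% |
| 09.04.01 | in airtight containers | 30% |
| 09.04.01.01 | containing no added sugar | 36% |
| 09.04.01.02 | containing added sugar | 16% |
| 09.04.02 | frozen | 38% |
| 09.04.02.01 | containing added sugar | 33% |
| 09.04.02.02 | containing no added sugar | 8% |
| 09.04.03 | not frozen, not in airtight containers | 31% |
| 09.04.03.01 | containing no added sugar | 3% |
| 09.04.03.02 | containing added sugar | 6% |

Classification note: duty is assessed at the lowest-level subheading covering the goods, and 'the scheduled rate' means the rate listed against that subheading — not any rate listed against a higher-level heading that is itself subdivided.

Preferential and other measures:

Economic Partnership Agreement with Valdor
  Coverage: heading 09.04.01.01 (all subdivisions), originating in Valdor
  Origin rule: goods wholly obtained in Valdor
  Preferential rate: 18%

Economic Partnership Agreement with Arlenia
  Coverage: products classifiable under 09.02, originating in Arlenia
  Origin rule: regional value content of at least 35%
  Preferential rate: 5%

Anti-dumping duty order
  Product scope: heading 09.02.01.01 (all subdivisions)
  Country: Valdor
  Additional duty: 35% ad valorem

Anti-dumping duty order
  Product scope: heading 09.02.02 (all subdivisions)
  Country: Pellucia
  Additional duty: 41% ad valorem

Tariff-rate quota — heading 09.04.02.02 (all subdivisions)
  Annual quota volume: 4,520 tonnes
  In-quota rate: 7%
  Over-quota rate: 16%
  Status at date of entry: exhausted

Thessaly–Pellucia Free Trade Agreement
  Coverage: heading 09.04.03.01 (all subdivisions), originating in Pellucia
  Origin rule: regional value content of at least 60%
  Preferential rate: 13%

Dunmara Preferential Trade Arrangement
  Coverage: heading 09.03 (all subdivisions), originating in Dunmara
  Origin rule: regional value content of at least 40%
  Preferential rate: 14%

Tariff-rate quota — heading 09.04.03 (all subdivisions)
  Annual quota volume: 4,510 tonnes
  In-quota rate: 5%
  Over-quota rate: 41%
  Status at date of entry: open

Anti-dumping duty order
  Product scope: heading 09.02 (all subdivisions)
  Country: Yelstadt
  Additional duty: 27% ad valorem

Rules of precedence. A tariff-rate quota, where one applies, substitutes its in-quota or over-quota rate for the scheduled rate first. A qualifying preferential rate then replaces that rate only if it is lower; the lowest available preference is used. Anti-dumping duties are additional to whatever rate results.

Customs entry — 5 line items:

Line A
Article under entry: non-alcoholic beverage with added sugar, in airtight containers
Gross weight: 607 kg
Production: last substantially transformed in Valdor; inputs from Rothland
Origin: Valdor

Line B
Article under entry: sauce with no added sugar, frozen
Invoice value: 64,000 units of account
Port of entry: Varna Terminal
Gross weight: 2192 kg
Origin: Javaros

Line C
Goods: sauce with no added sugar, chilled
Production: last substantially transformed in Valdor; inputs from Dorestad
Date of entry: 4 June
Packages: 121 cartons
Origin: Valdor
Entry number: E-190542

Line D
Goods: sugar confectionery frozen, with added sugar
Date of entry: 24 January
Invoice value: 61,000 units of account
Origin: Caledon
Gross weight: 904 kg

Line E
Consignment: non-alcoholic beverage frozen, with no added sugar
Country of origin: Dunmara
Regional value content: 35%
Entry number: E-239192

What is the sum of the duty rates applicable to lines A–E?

129%

Line A: non-alcoholic beverage → 09.03; in airtight containers → 09.03.02; with added sugar → 09.03.02.01. Scheduled 9%. Valdor agreement on 09.04.01.01: 09.03.02.01 not covered. → 9%.
Line B: sauce → 09.02; frozen → 09.02.03; with no added sugar → 09.02.03.01. Scheduled 37%. No special measure applies. → 37%.
Line C: sauce → 09.02; chilled → 09.02.01; with no added sugar → 09.02.01.02. Scheduled 28%. Valdor agreement on 09.04.01.01: 09.02.01.02 not covered. → 28%.
Line D: sugar confectionery → 09.04; frozen → 09.04.02; with added sugar → 09.04.02.01. Scheduled 33%. No special measure applies. → 33%.
Line E: non-alcoholic beverage → 09.03; frozen → 09.03.01; with no added sugar → 09.03.01.02. Scheduled 22%. Dunmara agreement on 09.03: RVC < 40%. → 22%.
Sum: 9% + 37% + 28% + 33% + 22% = 129%.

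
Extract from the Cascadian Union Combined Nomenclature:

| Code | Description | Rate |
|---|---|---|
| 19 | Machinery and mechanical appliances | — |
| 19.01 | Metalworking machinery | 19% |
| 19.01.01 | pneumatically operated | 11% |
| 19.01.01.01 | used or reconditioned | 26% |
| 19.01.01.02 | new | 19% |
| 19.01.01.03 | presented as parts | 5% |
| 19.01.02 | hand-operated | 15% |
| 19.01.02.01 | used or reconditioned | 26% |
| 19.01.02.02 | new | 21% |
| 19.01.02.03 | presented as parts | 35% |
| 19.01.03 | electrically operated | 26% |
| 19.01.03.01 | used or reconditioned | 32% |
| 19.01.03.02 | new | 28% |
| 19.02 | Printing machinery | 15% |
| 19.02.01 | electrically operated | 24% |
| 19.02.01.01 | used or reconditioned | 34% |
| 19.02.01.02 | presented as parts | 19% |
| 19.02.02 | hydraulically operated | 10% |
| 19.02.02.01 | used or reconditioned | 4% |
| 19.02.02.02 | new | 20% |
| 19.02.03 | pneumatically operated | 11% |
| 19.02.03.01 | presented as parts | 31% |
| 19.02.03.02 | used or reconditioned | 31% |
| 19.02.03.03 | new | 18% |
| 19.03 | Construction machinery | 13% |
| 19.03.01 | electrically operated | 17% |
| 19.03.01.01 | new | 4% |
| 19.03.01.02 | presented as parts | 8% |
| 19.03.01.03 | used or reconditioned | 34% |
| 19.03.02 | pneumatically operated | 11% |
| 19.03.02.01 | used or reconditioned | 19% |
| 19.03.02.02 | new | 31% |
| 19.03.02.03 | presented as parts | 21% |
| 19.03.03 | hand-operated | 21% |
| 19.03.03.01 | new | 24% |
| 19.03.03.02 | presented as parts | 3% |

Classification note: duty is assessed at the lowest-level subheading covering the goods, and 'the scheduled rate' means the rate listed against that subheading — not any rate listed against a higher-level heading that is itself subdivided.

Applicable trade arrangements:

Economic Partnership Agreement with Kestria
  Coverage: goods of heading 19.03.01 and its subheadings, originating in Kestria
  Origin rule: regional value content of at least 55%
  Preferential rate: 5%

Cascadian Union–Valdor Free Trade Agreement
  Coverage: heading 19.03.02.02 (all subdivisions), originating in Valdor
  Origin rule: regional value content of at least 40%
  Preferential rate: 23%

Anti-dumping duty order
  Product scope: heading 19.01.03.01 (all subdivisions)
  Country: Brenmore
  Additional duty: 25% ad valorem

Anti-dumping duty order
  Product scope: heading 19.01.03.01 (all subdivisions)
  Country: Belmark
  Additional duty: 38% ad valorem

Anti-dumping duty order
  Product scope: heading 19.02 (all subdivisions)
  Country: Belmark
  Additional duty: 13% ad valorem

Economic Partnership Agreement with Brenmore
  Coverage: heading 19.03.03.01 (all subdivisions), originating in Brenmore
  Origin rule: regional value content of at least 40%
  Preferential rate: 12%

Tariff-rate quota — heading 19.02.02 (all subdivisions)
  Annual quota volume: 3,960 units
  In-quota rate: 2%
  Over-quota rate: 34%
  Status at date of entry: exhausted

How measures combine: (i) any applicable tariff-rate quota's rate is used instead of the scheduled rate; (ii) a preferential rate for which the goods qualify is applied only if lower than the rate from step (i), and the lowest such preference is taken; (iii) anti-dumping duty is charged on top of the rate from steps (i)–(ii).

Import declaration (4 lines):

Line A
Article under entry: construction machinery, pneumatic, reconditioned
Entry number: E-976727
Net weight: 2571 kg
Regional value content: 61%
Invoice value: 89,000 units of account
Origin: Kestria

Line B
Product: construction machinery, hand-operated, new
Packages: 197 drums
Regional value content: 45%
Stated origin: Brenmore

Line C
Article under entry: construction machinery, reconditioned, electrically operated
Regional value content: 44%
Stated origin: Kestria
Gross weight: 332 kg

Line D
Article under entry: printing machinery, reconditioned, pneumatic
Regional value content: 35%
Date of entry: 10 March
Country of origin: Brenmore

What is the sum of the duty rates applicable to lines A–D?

Line A: construction → 19.03; pneumatic → 19.03.02; reconditioned → 19.03.02.01. Scheduled 19%. Kestria agreement on 19.03.01: 19.03.02.01 not covered. → 19%.
Line B: construction → 19.03; hand-operated → 19.03.03; new → 19.03.03.01. Scheduled 24%. Brenmore agreement on 19.03.03.01: RVC ≥ 40% → 12% available; preferential 12%. → 12%.
Line C: construction → 19.03; electrically operated → 19.03.01; reconditioned → 19.03.01.03. Scheduled 34%. Kestria agreement on 19.03.01: RVC < 55%. → 34%.
Line D: printing → 19.02; pneumatic → 19.02.03; reconditioned → 19.02.03.02. Scheduled 31%. Brenmore agreement on 19.03.03.01: 19.02.03.02 not covered. → 31%.
Sum: 19% + 12% + 34% + 31% = 96%.

96%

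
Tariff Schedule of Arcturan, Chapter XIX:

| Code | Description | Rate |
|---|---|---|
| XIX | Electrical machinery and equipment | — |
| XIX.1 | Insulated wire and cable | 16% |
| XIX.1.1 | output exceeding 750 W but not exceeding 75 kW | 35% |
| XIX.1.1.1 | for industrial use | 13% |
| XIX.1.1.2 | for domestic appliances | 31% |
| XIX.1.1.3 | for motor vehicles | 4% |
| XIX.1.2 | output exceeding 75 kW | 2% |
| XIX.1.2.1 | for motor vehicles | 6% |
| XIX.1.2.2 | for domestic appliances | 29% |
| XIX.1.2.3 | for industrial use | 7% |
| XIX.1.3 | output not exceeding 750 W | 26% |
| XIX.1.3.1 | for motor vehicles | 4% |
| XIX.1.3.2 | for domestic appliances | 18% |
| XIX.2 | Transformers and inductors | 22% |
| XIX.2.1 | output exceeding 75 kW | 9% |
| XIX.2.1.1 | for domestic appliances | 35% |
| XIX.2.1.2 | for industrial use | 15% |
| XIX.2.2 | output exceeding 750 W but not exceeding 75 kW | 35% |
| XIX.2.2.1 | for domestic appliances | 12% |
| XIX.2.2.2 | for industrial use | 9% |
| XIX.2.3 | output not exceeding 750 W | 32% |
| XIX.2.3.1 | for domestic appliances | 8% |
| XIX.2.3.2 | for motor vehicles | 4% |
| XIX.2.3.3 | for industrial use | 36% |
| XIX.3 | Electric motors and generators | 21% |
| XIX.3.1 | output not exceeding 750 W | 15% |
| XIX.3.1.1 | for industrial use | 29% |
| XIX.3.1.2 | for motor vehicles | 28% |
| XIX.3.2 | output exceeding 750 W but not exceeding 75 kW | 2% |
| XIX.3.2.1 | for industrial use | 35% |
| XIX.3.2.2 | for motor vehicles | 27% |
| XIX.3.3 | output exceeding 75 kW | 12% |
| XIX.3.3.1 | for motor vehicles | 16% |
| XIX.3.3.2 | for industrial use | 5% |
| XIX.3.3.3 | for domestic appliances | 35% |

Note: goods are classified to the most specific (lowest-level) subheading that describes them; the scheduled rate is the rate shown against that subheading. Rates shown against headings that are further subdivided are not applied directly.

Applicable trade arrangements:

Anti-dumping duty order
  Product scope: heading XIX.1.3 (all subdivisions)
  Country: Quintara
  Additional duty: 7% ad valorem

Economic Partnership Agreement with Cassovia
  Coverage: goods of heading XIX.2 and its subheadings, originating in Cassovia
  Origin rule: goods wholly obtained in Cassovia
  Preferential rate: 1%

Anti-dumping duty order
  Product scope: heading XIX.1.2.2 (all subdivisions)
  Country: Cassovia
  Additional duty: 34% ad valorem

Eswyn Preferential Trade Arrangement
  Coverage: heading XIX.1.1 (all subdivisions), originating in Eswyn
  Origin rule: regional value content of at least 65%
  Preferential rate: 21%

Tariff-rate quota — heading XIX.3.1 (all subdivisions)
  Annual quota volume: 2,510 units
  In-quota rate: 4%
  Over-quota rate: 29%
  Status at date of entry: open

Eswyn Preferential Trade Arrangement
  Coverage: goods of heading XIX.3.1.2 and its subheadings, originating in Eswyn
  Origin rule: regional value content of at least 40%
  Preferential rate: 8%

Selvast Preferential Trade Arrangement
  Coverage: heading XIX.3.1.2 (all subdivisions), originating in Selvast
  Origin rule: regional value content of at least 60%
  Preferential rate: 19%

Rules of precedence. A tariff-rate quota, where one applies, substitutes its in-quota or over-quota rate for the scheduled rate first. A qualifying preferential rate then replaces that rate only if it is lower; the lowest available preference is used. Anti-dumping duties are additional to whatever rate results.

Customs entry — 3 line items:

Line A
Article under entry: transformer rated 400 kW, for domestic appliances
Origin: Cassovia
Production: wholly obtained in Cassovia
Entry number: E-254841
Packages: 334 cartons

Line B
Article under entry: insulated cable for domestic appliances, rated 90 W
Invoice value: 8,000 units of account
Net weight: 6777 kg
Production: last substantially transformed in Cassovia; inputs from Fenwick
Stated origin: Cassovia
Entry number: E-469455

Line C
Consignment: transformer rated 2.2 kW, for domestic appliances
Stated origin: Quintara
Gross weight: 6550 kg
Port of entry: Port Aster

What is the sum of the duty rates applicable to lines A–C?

31%

Line A: transformer → XIX.2; rated 400 kW → XIX.2.1; for domestic appliances → XIX.2.1.1. Scheduled 35%. Cassovia agreement on XIX.2: wholly obtained → 1% available; preferential 1%. → 1%.
Line B: insulated cable → XIX.1; rated 90 W → XIX.1.3; for domestic appliances → XIX.1.3.2. Scheduled 18%. Cassovia agreement on XIX.2: XIX.1.3.2 not covered. → 18%.
Line C: transformer → XIX.2; rated 2.2 kW → XIX.2.2; for domestic appliances → XIX.2.2.1. Scheduled 12%. No special measure applies. → 12%.
Sum: 1% + 18% + 12% = 31%.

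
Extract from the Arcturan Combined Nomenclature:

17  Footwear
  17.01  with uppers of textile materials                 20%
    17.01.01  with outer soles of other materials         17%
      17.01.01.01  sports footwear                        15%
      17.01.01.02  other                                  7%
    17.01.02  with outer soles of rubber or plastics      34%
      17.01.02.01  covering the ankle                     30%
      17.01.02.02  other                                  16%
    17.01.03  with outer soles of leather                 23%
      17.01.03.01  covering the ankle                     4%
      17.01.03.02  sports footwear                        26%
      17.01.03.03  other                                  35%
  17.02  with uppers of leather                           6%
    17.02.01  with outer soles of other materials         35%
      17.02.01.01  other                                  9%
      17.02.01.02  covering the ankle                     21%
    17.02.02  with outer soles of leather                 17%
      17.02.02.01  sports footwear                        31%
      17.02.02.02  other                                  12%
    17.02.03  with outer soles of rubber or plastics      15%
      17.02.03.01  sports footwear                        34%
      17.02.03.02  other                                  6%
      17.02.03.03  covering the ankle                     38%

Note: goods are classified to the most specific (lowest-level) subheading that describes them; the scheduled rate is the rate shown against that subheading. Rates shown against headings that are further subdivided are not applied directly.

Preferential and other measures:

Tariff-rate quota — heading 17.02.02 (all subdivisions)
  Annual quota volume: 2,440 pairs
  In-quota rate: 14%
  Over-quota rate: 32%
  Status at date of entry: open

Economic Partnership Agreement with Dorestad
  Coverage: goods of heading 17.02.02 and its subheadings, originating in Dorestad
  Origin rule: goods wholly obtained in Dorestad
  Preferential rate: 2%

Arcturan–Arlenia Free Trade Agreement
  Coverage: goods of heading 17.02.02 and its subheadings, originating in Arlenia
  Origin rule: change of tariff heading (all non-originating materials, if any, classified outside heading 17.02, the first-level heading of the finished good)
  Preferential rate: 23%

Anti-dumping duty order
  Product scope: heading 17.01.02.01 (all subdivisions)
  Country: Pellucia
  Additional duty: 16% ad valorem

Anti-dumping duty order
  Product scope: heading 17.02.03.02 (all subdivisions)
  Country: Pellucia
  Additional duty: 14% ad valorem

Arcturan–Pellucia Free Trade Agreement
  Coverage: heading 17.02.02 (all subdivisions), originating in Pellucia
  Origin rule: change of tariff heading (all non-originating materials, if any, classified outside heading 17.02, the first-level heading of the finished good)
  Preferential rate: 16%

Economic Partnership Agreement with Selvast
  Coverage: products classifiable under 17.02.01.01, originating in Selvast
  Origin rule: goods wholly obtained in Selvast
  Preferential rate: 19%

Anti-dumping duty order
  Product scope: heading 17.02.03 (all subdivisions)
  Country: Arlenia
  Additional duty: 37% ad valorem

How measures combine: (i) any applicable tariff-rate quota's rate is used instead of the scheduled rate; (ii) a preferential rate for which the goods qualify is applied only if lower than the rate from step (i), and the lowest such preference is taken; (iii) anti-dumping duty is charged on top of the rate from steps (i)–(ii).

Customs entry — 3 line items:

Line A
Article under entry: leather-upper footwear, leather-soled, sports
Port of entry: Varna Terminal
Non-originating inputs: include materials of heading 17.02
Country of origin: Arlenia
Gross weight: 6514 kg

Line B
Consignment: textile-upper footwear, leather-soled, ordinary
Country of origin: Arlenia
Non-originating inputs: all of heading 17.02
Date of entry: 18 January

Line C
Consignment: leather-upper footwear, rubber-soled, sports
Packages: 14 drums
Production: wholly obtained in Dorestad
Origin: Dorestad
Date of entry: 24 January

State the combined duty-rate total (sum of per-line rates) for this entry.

Line A: leather-upper → 17.02; leather-soled → 17.02.02; sports → 17.02.02.01. Scheduled 31%. quota on 17.02.02 open → in-quota 14%; Arlenia agreement on 17.02.02: CTH not met. → 14%.
Line B: textile-upper → 17.01; leather-soled → 17.01.03; ordinary → 17.01.03.03. Scheduled 35%. Arlenia agreement on 17.02.02: 17.01.03.03 not covered. → 35%.
Line C: leather-upper → 17.02; rubber-soled → 17.02.03; sports → 17.02.03.01. Scheduled 34%. Dorestad agreement on 17.02.02: 17.02.03.01 not covered. → 34%.
Sum: 14% + 35% + 34% = 83%.

83%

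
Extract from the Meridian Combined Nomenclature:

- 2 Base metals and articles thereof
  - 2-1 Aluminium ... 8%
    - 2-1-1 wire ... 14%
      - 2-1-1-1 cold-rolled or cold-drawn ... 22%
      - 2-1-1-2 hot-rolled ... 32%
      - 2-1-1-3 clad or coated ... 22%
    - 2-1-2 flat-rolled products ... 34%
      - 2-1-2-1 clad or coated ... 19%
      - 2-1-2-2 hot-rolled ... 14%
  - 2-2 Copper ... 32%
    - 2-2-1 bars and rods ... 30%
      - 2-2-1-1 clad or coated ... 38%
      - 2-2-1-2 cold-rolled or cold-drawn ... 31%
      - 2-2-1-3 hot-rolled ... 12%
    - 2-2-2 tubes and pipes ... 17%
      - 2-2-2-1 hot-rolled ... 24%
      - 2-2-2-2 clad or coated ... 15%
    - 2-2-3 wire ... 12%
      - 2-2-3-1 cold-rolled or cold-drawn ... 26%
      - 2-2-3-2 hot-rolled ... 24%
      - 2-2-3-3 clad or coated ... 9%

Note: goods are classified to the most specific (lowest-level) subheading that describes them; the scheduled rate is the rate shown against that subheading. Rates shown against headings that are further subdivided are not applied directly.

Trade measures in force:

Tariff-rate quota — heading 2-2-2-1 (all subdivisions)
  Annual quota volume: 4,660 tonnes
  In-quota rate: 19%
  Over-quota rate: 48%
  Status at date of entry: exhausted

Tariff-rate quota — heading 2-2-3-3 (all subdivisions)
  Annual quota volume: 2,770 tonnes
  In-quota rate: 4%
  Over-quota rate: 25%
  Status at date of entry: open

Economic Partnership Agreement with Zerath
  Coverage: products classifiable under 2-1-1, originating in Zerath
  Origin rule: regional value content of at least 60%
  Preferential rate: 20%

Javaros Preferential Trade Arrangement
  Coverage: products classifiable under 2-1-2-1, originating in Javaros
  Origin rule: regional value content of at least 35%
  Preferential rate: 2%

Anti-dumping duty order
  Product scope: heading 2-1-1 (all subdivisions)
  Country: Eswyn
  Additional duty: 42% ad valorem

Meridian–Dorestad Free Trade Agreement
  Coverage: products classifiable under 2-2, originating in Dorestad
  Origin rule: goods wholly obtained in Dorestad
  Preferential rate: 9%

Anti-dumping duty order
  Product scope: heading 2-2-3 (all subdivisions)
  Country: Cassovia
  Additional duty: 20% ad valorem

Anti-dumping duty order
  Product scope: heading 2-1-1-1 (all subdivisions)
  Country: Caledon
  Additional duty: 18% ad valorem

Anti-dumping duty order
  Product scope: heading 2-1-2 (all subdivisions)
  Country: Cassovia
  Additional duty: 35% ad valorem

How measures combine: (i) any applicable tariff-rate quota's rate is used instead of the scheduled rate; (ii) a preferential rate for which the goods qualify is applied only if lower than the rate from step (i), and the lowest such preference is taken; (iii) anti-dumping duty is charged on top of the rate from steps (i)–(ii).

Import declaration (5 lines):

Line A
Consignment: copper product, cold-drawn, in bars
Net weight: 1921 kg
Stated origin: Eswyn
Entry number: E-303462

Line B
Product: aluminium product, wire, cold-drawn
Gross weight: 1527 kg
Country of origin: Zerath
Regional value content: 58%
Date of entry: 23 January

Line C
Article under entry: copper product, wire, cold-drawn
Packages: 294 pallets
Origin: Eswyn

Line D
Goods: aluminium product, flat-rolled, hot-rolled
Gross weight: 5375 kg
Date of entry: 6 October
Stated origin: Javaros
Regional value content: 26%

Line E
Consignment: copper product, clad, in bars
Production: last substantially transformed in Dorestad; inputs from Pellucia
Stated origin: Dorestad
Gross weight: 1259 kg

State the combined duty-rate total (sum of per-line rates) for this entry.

131%

Line A: copper → 2-2; in bars → 2-2-1; cold-drawn → 2-2-1-2. Scheduled 31%. No special measure applies. → 31%.
Line B: aluminium → 2-1; wire → 2-1-1; cold-drawn → 2-1-1-1. Scheduled 22%. Zerath agreement on 2-1-1: RVC < 60%. → 22%.
Line C: copper → 2-2; wire → 2-2-3; cold-drawn → 2-2-3-1. Scheduled 26%. No special measure applies. → 26%.
Line D: aluminium → 2-1; flat-rolled → 2-1-2; hot-rolled → 2-1-2-2. Scheduled 14%. Javaros agreement on 2-1-2-1: 2-1-2-2 not covered. → 14%.
Line E: copper → 2-2; in bars → 2-2-1; clad → 2-2-1-1. Scheduled 38%. Dorestad agreement on 2-2: not wholly obtained. → 38%.
Sum: 31% + 22% + 26% + 14% + 38% = 131%.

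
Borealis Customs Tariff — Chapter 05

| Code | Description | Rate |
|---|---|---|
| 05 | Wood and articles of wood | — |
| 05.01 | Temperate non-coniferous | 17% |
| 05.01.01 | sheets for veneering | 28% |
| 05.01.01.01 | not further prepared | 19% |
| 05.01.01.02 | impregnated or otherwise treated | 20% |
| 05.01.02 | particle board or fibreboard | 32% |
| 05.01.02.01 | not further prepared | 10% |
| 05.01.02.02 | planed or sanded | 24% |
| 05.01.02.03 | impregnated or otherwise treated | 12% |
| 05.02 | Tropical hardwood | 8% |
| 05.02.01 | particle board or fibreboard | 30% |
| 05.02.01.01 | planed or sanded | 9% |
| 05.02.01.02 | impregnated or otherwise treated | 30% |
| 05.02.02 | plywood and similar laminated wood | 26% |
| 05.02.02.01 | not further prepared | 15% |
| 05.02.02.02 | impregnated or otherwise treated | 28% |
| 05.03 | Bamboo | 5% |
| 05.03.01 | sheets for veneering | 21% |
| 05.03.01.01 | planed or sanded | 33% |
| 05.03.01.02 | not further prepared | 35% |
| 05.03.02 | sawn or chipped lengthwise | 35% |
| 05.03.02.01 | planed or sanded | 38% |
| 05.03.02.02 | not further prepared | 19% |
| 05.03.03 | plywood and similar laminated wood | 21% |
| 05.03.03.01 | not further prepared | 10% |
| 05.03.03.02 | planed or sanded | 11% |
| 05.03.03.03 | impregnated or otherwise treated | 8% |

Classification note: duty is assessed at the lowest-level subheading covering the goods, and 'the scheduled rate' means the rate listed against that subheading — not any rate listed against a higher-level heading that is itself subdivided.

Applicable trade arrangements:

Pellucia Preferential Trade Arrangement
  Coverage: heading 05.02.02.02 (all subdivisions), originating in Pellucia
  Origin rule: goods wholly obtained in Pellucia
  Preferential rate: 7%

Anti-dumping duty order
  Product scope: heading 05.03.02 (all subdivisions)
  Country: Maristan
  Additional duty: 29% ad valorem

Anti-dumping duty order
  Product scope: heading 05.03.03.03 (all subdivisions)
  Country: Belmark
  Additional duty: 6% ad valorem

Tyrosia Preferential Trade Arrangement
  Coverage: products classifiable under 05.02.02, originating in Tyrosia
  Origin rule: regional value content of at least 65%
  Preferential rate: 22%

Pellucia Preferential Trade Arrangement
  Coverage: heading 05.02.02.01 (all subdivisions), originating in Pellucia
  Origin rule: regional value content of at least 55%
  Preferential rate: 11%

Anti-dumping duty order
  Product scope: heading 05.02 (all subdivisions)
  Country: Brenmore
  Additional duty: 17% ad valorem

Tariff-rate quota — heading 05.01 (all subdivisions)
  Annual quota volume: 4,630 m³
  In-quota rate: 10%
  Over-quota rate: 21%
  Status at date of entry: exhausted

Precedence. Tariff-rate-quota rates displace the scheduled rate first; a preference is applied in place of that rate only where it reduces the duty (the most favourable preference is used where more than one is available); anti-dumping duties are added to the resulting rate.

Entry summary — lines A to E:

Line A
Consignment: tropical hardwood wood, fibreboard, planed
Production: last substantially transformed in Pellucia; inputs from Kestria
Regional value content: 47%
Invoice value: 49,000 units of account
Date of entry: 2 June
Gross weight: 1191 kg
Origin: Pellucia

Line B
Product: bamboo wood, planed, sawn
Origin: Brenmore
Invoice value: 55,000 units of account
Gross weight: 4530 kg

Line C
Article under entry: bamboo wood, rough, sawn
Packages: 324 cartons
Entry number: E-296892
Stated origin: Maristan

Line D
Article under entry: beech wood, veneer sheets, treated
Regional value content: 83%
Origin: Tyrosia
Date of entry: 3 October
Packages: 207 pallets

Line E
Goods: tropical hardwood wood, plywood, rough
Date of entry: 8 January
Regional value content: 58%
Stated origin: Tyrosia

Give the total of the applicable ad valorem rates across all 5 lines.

Line A: tropical hardwood → 05.02; fibreboard → 05.02.01; planed → 05.02.01.01. Scheduled 9%. Pellucia agreement on 05.02.02.02: 05.02.01.01 not covered; Pellucia agreement on 05.02.02.01: 05.02.01.01 not covered. → 9%.
Line B: bamboo → 05.03; sawn → 05.03.02; planed → 05.03.02.01. Scheduled 38%. No special measure applies. → 38%.
Line C: bamboo → 05.03; sawn → 05.03.02; rough → 05.03.02.02. Scheduled 19%. anti-dumping (Maristan, 05.03.02): +29%; total 19% + 29% = 48%. → 48%.
Line D: beech → 05.01; veneer sheets → 05.01.01; treated → 05.01.01.02. Scheduled 20%. quota on 05.01 exhausted → over-quota 21%; Tyrosia agreement on 05.02.02: 05.01.01.02 not covered. → 21%.
Line E: tropical hardwood → 05.02; plywood → 05.02.02; rough → 05.02.02.01. Scheduled 15%. Tyrosia agreement on 05.02.02: RVC < 65%. → 15%.
Sum: 9% + 38% + 48% + 21% + 15% = 131%.

131%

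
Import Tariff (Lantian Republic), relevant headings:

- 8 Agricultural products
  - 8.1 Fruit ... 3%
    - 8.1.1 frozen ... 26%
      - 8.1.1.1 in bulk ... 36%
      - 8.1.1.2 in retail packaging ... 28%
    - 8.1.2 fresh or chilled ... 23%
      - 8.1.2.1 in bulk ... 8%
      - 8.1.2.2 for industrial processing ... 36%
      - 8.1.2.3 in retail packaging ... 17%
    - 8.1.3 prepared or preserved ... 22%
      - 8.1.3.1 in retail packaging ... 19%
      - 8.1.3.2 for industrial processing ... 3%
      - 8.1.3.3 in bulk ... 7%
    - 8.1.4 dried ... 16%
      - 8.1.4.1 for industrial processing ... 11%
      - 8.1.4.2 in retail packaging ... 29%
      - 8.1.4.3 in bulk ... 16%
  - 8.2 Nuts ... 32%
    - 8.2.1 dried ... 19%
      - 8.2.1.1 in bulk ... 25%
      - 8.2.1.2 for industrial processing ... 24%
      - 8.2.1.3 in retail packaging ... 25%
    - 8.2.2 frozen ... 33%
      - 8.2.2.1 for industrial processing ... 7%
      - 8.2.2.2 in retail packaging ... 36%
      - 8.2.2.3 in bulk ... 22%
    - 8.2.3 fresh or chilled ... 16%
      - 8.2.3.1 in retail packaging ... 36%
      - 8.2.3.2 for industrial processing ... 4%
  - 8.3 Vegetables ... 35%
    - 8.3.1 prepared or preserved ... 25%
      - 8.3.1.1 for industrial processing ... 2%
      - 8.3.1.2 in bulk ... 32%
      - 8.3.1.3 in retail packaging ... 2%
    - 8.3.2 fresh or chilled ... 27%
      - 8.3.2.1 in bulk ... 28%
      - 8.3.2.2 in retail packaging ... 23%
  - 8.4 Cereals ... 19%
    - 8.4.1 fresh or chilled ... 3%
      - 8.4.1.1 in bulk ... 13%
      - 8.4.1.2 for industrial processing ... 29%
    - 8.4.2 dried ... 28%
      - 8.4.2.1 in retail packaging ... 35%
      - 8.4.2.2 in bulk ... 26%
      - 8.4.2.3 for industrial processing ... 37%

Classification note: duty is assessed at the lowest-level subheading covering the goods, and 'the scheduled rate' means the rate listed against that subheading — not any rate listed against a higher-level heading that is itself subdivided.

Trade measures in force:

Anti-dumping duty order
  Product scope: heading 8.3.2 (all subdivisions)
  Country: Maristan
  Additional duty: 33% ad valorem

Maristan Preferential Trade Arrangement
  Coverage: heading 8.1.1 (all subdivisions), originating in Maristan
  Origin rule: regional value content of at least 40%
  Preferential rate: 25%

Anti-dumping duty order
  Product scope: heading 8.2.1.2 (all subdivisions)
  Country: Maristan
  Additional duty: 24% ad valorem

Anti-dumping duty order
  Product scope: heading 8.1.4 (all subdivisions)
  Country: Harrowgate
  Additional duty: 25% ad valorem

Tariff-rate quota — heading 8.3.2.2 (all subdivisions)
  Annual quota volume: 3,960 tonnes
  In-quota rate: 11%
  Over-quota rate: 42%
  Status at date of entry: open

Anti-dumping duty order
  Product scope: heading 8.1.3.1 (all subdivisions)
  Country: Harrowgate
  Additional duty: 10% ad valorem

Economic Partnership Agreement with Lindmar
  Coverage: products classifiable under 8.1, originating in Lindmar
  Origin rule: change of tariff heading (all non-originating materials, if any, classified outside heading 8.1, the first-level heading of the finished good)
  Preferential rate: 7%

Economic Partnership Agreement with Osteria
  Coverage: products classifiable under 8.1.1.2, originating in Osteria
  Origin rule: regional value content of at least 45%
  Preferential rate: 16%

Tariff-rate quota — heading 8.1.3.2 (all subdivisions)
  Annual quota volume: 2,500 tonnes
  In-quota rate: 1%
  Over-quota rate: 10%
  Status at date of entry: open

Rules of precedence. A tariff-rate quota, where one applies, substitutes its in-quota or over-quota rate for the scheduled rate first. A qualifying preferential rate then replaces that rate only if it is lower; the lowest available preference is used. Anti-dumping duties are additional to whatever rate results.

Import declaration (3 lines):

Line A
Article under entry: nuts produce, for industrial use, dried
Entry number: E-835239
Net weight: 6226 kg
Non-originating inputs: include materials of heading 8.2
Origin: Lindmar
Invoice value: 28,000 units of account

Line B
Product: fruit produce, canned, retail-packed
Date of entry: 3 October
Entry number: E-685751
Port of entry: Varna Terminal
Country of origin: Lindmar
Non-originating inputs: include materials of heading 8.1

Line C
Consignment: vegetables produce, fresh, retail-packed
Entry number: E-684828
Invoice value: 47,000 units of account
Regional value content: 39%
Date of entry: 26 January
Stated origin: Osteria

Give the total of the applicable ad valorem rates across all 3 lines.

Line A: nuts → 8.2; dried → 8.2.1; for industrial use → 8.2.1.2. Scheduled 24%. Lindmar agreement on 8.1: 8.2.1.2 not covered. → 24%.
Line B: fruit → 8.1; canned → 8.1.3; retail-packed → 8.1.3.1. Scheduled 19%. Lindmar agreement on 8.1: CTH not met. → 19%.
Line C: vegetables → 8.3; fresh → 8.3.2; retail-packed → 8.3.2.2. Scheduled 23%. quota on 8.3.2.2 open → in-quota 11%; Osteria agreement on 8.1.1.2: 8.3.2.2 not covered. → 11%.
Sum: 24% + 19% + 11% = 54%.

54%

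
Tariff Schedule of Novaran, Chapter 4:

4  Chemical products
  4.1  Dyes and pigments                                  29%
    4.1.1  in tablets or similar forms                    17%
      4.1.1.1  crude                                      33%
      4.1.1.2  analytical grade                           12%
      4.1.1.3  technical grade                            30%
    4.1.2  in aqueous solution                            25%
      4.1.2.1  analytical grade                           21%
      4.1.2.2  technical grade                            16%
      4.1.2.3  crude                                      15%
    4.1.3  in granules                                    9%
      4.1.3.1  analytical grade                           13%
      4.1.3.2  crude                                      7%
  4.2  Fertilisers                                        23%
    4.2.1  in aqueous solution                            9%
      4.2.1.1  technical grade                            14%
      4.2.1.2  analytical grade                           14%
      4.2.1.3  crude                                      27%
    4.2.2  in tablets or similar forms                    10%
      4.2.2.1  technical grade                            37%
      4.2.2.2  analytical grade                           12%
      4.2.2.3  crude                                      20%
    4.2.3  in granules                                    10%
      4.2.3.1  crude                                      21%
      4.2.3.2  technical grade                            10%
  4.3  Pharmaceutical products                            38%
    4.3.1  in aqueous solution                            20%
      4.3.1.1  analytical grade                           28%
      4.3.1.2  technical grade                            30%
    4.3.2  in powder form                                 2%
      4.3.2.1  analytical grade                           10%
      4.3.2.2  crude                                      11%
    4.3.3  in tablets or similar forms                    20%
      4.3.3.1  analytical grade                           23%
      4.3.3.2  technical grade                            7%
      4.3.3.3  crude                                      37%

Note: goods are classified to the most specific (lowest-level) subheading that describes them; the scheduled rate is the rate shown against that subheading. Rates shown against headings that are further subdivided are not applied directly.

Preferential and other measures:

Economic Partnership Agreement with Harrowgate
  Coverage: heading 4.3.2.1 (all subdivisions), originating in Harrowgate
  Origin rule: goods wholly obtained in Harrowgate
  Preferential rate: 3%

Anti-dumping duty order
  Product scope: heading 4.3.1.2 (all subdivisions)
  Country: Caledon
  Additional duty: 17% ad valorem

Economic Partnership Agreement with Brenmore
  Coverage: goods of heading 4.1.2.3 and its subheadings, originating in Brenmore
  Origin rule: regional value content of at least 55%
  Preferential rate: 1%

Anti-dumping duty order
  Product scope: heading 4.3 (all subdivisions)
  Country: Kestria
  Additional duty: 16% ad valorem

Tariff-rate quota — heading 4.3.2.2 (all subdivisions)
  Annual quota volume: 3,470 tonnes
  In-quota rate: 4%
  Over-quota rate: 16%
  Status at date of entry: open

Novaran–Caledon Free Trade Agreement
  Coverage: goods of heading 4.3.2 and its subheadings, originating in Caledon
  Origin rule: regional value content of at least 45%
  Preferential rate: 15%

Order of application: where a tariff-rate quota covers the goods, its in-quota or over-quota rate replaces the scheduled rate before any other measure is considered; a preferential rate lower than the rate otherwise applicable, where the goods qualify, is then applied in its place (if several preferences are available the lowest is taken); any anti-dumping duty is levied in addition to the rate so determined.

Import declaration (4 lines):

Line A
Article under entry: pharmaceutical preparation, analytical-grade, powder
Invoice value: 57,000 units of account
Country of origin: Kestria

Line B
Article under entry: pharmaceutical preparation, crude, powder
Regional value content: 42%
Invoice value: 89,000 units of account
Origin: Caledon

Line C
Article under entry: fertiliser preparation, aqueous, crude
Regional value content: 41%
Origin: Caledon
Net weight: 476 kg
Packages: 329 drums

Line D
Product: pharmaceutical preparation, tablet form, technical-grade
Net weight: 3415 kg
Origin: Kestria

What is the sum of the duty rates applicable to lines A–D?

80%

Line A: pharmaceutical → 4.3; powder → 4.3.2; analytical-grade → 4.3.2.1. Scheduled 10%. anti-dumping (Kestria, 4.3): +16%; total 10% + 16% = 26%. → 26%.
Line B: pharmaceutical → 4.3; powder → 4.3.2; crude → 4.3.2.2. Scheduled 11%. quota on 4.3.2.2 open → in-quota 4%; Caledon agreement on 4.3.2: RVC < 45%. → 4%.
Line C: fertiliser → 4.2; aqueous → 4.2.1; crude → 4.2.1.3. Scheduled 27%. Caledon agreement on 4.3.2: 4.2.1.3 not covered. → 27%.
Line D: pharmaceutical → 4.3; tablet form → 4.3.3; technical-grade → 4.3.3.2. Scheduled 7%. anti-dumping (Kestria, 4.3): +16%; total 7% + 16% = 23%. → 23%.
Sum: 26% + 4% + 27% + 23% = 80%.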